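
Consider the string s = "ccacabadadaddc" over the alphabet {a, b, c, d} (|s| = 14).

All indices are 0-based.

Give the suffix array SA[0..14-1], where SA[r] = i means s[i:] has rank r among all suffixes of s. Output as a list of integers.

[4, 2, 6, 8, 10, 5, 13, 3, 1, 0, 7, 9, 12, 11]

sorted suffixes:
  #0 SA[0]=4  'abadadaddc'
  #1 SA[1]=2  'acabadadaddc'
  #2 SA[2]=6  'adadaddc'
  #3 SA[3]=8  'adaddc'
  #4 SA[4]=10  'addc'
  #5 SA[5]=5  'badadaddc'
  #6 SA[6]=13  'c'
  #7 SA[7]=3  'cabadadaddc'
  #8 SA[8]=1  'cacabadadaddc'
  #9 SA[9]=0  'ccacabadadaddc'
  #10 SA[10]=7  'dadaddc'
  #11 SA[11]=9  'daddc'
  #12 SA[12]=12  'dc'
  #13 SA[13]=11  'ddc'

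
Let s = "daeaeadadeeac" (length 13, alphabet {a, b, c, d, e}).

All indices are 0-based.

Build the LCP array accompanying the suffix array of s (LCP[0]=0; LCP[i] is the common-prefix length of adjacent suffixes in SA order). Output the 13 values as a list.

sorted suffixes:
  #0 SA[0]=11  'ac'
  #1 SA[1]=5  'adadeeac'
  #2 SA[2]=7  'adeeac'
  #3 SA[3]=3  'aeadadeeac'
  #4 SA[4]=1  'aeaeadadeeac'
  #5 SA[5]=12  'c'
  #6 SA[6]=6  'dadeeac'
  #7 SA[7]=0  'daeaeadadeeac'
  #8 SA[8]=8  'deeac'
  #9 SA[9]=10  'eac'
  #10 SA[10]=4  'eadadeeac'
  #11 SA[11]=2  'eaeadadeeac'
  #12 SA[12]=9  'eeac'

SA = [11, 5, 7, 3, 1, 12, 6, 0, 8, 10, 4, 2, 9]
i: (SA[i-1],SA[i]) lcp shared
  1: (11,5) 1 'a'
  2: (5,7) 2 'ad'
  3: (7,3) 1 'a'
  4: (3,1) 3 'aea'
  5: (1,12) 0 ''
  6: (12,6) 0 ''
  7: (6,0) 2 'da'
  8: (0,8) 1 'd'
  9: (8,10) 0 ''
  10: (10,4) 2 'ea'
  11: (4,2) 2 'ea'
  12: (2,9) 1 'e'

[0, 1, 2, 1, 3, 0, 0, 2, 1, 0, 2, 2, 1]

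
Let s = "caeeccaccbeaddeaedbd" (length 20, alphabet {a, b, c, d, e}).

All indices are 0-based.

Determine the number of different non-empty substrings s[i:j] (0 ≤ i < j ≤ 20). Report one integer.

191

sorted suffixes:
  #0 SA[0]=6  'accbeaddeaedbd'
  #1 SA[1]=11  'addeaedbd'
  #2 SA[2]=15  'aedbd'
  #3 SA[3]=1  'aeeccaccbeaddeaedbd'
  #4 SA[4]=18  'bd'
  #5 SA[5]=9  'beaddeaedbd'
  #6 SA[6]=5  'caccbeaddeaedbd'
  #7 SA[7]=0  'caeeccaccbeaddeaedbd'
  #8 SA[8]=8  'cbeaddeaedbd'
  #9 SA[9]=4  'ccaccbeaddeaedbd'
  #10 SA[10]=7  'ccbeaddeaedbd'
  #11 SA[11]=19  'd'
  #12 SA[12]=17  'dbd'
  #13 SA[13]=12  'ddeaedbd'
  #14 SA[14]=13  'deaedbd'
  #15 SA[15]=10  'eaddeaedbd'
  #16 SA[16]=14  'eaedbd'
  #17 SA[17]=3  'eccaccbeaddeaedbd'
  #18 SA[18]=16  'edbd'
  #19 SA[19]=2  'eeccaccbeaddeaedbd'

SA = [6, 11, 15, 1, 18, 9, 5, 0, 8, 4, 7, 19, 17, 12, 13, 10, 14, 3, 16, 2]
rank  pair      lcp
   1  s[6:],s[11:]  1  'a'
   2  s[11:],s[15:]  1  'a'
   3  s[15:],s[1:]  2  'ae'
   4  s[1:],s[18:]  0  ''
   5  s[18:],s[9:]  1  'b'
   6  s[9:],s[5:]  0  ''
   7  s[5:],s[0:]  2  'ca'
   8  s[0:],s[8:]  1  'c'
   9  s[8:],s[4:]  1  'c'
  10  s[4:],s[7:]  2  'cc'
  11  s[7:],s[19:]  0  ''
  12  s[19:],s[17:]  1  'd'
  13  s[17:],s[12:]  1  'd'
  14  s[12:],s[13:]  1  'd'
  15  s[13:],s[10:]  0  ''
  16  s[10:],s[14:]  2  'ea'
  17  s[14:],s[3:]  1  'e'
  18  s[3:],s[16:]  1  'e'
  19  s[16:],s[2:]  1  'e'

n(n+1)/2 = 20·21/2 = 210
Σ LCP = 0 + 1 + 1 + 2 + 0 + 1 + 0 + 2 + 1 + 1 + 2 + 0 + 1 + 1 + 1 + 0 + 2 + 1 + 1 + 1 = 19
distinct = 210 − 19 = 191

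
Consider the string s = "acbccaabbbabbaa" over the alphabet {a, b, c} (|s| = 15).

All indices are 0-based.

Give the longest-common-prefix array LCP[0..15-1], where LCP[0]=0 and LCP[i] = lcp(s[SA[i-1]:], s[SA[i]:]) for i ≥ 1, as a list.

[0, 1, 2, 1, 3, 1, 0, 2, 1, 3, 2, 1, 0, 1, 1]

sorted suffixes:
  #0 SA[0]=14  'a'
  #1 SA[1]=13  'aa'
  #2 SA[2]=5  'aabbbabbaa'
  #3 SA[3]=10  'abbaa'
  #4 SA[4]=6  'abbbabbaa'
  #5 SA[5]=0  'acbccaabbbabbaa'
  #6 SA[6]=12  'baa'
  #7 SA[7]=9  'babbaa'
  #8 SA[8]=11  'bbaa'
  #9 SA[9]=8  'bbabbaa'
  #10 SA[10]=7  'bbbabbaa'
  #11 SA[11]=2  'bccaabbbabbaa'
  #12 SA[12]=4  'caabbbabbaa'
  #13 SA[13]=1  'cbccaabbbabbaa'
  #14 SA[14]=3  'ccaabbbabbaa'

SA = [14, 13, 5, 10, 6, 0, 12, 9, 11, 8, 7, 2, 4, 1, 3]
i: (SA[i-1],SA[i]) lcp shared
  1: (14,13) 1 'a'
  2: (13,5) 2 'aa'
  3: (5,10) 1 'a'
  4: (10,6) 3 'abb'
  5: (6,0) 1 'a'
  6: (0,12) 0 ''
  7: (12,9) 2 'ba'
  8: (9,11) 1 'b'
  9: (11,8) 3 'bba'
  10: (8,7) 2 'bb'
  11: (7,2) 1 'b'
  12: (2,4) 0 ''
  13: (4,1) 1 'c'
  14: (1,3) 1 'c'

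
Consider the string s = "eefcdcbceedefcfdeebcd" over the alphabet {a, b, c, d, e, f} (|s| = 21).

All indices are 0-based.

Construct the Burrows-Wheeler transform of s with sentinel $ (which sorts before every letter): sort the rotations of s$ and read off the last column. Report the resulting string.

rank  rotation                last
    0  $eefcdcbceedefcfdeebcd  d
    1  bcd$eefcdcbceedefcfdee  e
    2  bceedefcfdeebcd$eefcdc  c
    3  cbceedefcfdeebcd$eefcd  d
    4  cd$eefcdcbceedefcfdeeb  b
    5  cdcbceedefcfdeebcd$eef  f
    6  ceedefcfdeebcd$eefcdcb  b
    7  cfdeebcd$eefcdcbceedef  f
    8  d$eefcdcbceedefcfdeebc  c
    9  dcbceedefcfdeebcd$eefc  c
   10  deebcd$eefcdcbceedefcf  f
   11  defcfdeebcd$eefcdcbcee  e
   12  ebcd$eefcdcbceedefcfde  e
   13  edefcfdeebcd$eefcdcbce  e
   14  eebcd$eefcdcbceedefcfd  d
   15  eedefcfdeebcd$eefcdcbc  c
   16  eefcdcbceedefcfdeebcd$  $
   17  efcdcbceedefcfdeebcd$e  e
   18  efcfdeebcd$eefcdcbceed  d
   19  fcdcbceedefcfdeebcd$ee  e
   20  fcfdeebcd$eefcdcbceede  e
   21  fdeebcd$eefcdcbceedefc  c

decdbfbfccfeeedc$edeec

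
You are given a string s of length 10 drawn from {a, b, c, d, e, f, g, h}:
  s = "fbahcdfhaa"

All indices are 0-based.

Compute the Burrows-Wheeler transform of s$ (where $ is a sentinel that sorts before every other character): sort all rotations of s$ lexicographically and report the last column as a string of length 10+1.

rank  rotation     last
    0  $fbahcdfhaa  a
    1  a$fbahcdfha  a
    2  aa$fbahcdfh  h
    3  ahcdfhaa$fb  b
    4  bahcdfhaa$f  f
    5  cdfhaa$fbah  h
    6  dfhaa$fbahc  c
    7  fbahcdfhaa$  $
    8  fhaa$fbahcd  d
    9  haa$fbahcdf  f
   10  hcdfhaa$fba  a

aahbfhc$dfa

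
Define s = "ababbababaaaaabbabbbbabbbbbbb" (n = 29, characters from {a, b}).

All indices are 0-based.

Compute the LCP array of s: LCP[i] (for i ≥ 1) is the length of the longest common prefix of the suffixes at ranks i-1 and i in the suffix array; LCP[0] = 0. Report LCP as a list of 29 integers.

[0, 4, 3, 2, 1, 3, 4, 2, 5, 3, 5, 0, 1, 2, 4, 3, 4, 6, 1, 2, 4, 7, 2, 3, 3, 4, 4, 5, 6]

rank→(start, suffix):
  0 → (9, 'aaaaabbabbbbabbbbbbb')
  1 → (10, 'aaaabbabbbbabbbbbbb')
  2 → (11, 'aaabbabbbbabbbbbbb')
  3 → (12, 'aabbabbbbabbbbbbb')
  4 → (7, 'abaaaaabbabbbbabbbbbbb')
  5 → (5, 'ababaaaaabbabbbbabbbbbbb')
  6 → (0, 'ababbababaaaaabbabbbbabbbbbbb')
  7 → (2, 'abbababaaaaabbabbbbabbbbbbb')
  8 → (13, 'abbabbbbabbbbbbb')
  9 → (16, 'abbbbabbbbbbb')
  10 → (21, 'abbbbbbb')
  11 → (28, 'b')
  12 → (8, 'baaaaabbabbbbabbbbbbb')
  13 → (6, 'babaaaaabbabbbbabbbbbbb')
  14 → (4, 'bababaaaaabbabbbbabbbbbbb')
  15 → (1, 'babbababaaaaabbabbbbabbbbbbb')
  16 → (15, 'babbbbabbbbbbb')
  17 → (20, 'babbbbbbb')
  18 → (27, 'bb')
  19 → (3, 'bbababaaaaabbabbbbabbbbbbb')
  20 → (14, 'bbabbbbabbbbbbb')
  21 → (19, 'bbabbbbbbb')
  22 → (26, 'bbb')
  23 → (18, 'bbbabbbbbbb')
  24 → (25, 'bbbb')
  25 → (17, 'bbbbabbbbbbb')
  26 → (24, 'bbbbb')
  27 → (23, 'bbbbbb')
  28 → (22, 'bbbbbbb')

SA = [9, 10, 11, 12, 7, 5, 0, 2, 13, 16, 21, 28, 8, 6, 4, 1, 15, 20, 27, 3, 14, 19, 26, 18, 25, 17, 24, 23, 22]
[i] adj suffixes → lcp
  [1] 9/10 → 4 ('aaaa')
  [2] 10/11 → 3 ('aaa')
  [3] 11/12 → 2 ('aa')
  [4] 12/7 → 1 ('a')
  [5] 7/5 → 3 ('aba')
  [6] 5/0 → 4 ('abab')
  [7] 0/2 → 2 ('ab')
  [8] 2/13 → 5 ('abbab')
  [9] 13/16 → 3 ('abb')
  [10] 16/21 → 5 ('abbbb')
  [11] 21/28 → 0 ('')
  [12] 28/8 → 1 ('b')
  [13] 8/6 → 2 ('ba')
  [14] 6/4 → 4 ('baba')
  [15] 4/1 → 3 ('bab')
  [16] 1/15 → 4 ('babb')
  [17] 15/20 → 6 ('babbbb')
  [18] 20/27 → 1 ('b')
  [19] 27/3 → 2 ('bb')
  [20] 3/14 → 4 ('bbab')
  [21] 14/19 → 7 ('bbabbbb')
  [22] 19/26 → 2 ('bb')
  [23] 26/18 → 3 ('bbb')
  [24] 18/25 → 3 ('bbb')
  [25] 25/17 → 4 ('bbbb')
  [26] 17/24 → 4 ('bbbb')
  [27] 24/23 → 5 ('bbbbb')
  [28] 23/22 → 6 ('bbbbbb')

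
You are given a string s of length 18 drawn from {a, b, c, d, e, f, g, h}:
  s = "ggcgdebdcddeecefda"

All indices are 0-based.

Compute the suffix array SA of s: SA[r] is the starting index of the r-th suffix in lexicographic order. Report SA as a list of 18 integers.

[17, 6, 8, 13, 2, 16, 7, 9, 4, 10, 5, 12, 11, 14, 15, 1, 3, 0]

sorted suffixes:
  #0 SA[0]=17  'a'
  #1 SA[1]=6  'bdcddeecefda'
  #2 SA[2]=8  'cddeecefda'
  #3 SA[3]=13  'cefda'
  #4 SA[4]=2  'cgdebdcddeecefda'
  #5 SA[5]=16  'da'
  #6 SA[6]=7  'dcddeecefda'
  #7 SA[7]=9  'ddeecefda'
  #8 SA[8]=4  'debdcddeecefda'
  #9 SA[9]=10  'deecefda'
  #10 SA[10]=5  'ebdcddeecefda'
  #11 SA[11]=12  'ecefda'
  #12 SA[12]=11  'eecefda'
  #13 SA[13]=14  'efda'
  #14 SA[14]=15  'fda'
  #15 SA[15]=1  'gcgdebdcddeecefda'
  #16 SA[16]=3  'gdebdcddeecefda'
  #17 SA[17]=0  'ggcgdebdcddeecefda'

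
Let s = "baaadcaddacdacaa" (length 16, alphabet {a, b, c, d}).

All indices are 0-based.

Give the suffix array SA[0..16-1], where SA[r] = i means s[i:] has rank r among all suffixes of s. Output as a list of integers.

[15, 14, 1, 2, 12, 9, 3, 6, 0, 13, 5, 10, 11, 8, 4, 7]

rank | idx | suffix
   0 |  15 | a
   1 |  14 | aa
   2 |   1 | aaadcaddacdacaa
   3 |   2 | aadcaddacdacaa
   4 |  12 | acaa
   5 |   9 | acdacaa
   6 |   3 | adcaddacdacaa
   7 |   6 | addacdacaa
   8 |   0 | baaadcaddacdacaa
   9 |  13 | caa
  10 |   5 | caddacdacaa
  11 |  10 | cdacaa
  12 |  11 | dacaa
  13 |   8 | dacdacaa
  14 |   4 | dcaddacdacaa
  15 |   7 | ddacdacaa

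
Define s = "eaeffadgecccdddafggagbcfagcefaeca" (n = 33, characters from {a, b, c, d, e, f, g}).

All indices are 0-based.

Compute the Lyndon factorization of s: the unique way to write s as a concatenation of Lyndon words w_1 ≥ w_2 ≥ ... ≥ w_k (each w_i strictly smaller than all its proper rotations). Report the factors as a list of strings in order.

["e", "aeff", "adgecccdddafggagbcfagcefaec", "a"]

emit factor 1: 'e' (i=0, period=1)
emit factor 2: 'aeff' (i=1, period=4)
emit factor 3: 'adgecccdddafggagbcfagcefaec' (i=5, period=27)
emit factor 4: 'a' (i=32, period=1)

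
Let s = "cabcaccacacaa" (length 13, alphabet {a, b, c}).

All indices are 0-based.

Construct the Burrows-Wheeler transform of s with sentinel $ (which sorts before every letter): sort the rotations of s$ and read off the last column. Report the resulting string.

aacccccaa$acba

rank  rotation        last
    0  $cabcaccacacaa  a
    1  a$cabcaccacaca  a
    2  aa$cabcaccacac  c
    3  abcaccacacaa$c  c
    4  acaa$cabcaccac  c
    5  acacaa$cabcacc  c
    6  accacacaa$cabc  c
    7  bcaccacacaa$ca  a
    8  caa$cabcaccaca  a
    9  cabcaccacacaa$  $
   10  cacaa$cabcacca  a
   11  cacacaa$cabcac  c
   12  caccacacaa$cab  b
   13  ccacacaa$cabca  a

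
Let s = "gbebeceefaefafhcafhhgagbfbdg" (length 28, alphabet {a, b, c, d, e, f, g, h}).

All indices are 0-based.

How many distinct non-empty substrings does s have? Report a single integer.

sorted suffixes:
  #0 SA[0]=9  'aefafhcafhhgagbfbdg'
  #1 SA[1]=12  'afhcafhhgagbfbdg'
  #2 SA[2]=16  'afhhgagbfbdg'
  #3 SA[3]=21  'agbfbdg'
  #4 SA[4]=25  'bdg'
  #5 SA[5]=1  'bebeceefaefafhcafhhgagbfbdg'
  #6 SA[6]=3  'beceefaefafhcafhhgagbfbdg'
  #7 SA[7]=23  'bfbdg'
  #8 SA[8]=15  'cafhhgagbfbdg'
  #9 SA[9]=5  'ceefaefafhcafhhgagbfbdg'
  #10 SA[10]=26  'dg'
  #11 SA[11]=2  'ebeceefaefafhcafhhgagbfbdg'
  #12 SA[12]=4  'eceefaefafhcafhhgagbfbdg'
  #13 SA[13]=6  'eefaefafhcafhhgagbfbdg'
  #14 SA[14]=7  'efaefafhcafhhgagbfbdg'
  #15 SA[15]=10  'efafhcafhhgagbfbdg'
  #16 SA[16]=8  'faefafhcafhhgagbfbdg'
  #17 SA[17]=11  'fafhcafhhgagbfbdg'
  #18 SA[18]=24  'fbdg'
  #19 SA[19]=13  'fhcafhhgagbfbdg'
  #20 SA[20]=17  'fhhgagbfbdg'
  #21 SA[21]=27  'g'
  #22 SA[22]=20  'gagbfbdg'
  #23 SA[23]=0  'gbebeceefaefafhcafhhgagbfbdg'
  #24 SA[24]=22  'gbfbdg'
  #25 SA[25]=14  'hcafhhgagbfbdg'
  #26 SA[26]=19  'hgagbfbdg'
  #27 SA[27]=18  'hhgagbfbdg'

SA = [9, 12, 16, 21, 25, 1, 3, 23, 15, 5, 26, 2, 4, 6, 7, 10, 8, 11, 24, 13, 17, 27, 20, 0, 22, 14, 19, 18]
i: (SA[i-1],SA[i]) lcp shared
  1: (9,12) 1 'a'
  2: (12,16) 3 'afh'
  3: (16,21) 1 'a'
  4: (21,25) 0 ''
  5: (25,1) 1 'b'
  6: (1,3) 2 'be'
  7: (3,23) 1 'b'
  8: (23,15) 0 ''
  9: (15,5) 1 'c'
  10: (5,26) 0 ''
  11: (26,2) 0 ''
  12: (2,4) 1 'e'
  13: (4,6) 1 'e'
  14: (6,7) 1 'e'
  15: (7,10) 3 'efa'
  16: (10,8) 0 ''
  17: (8,11) 2 'fa'
  18: (11,24) 1 'f'
  19: (24,13) 1 'f'
  20: (13,17) 2 'fh'
  21: (17,27) 0 ''
  22: (27,20) 1 'g'
  23: (20,0) 1 'g'
  24: (0,22) 2 'gb'
  25: (22,14) 0 ''
  26: (14,19) 1 'h'
  27: (19,18) 1 'h'

n(n+1)/2 = 28·29/2 = 406
Σ LCP = 0 + 1 + 3 + 1 + 0 + 1 + 2 + 1 + 0 + 1 + 0 + 0 + 1 + 1 + 1 + 3 + 0 + 2 + 1 + 1 + 2 + 0 + 1 + 1 + 2 + 0 + 1 + 1 = 28
distinct = 406 − 28 = 378

378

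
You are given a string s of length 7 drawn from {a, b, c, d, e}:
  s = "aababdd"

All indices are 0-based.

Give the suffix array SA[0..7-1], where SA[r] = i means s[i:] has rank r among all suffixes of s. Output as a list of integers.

sorted suffixes:
  #0 SA[0]=0  'aababdd'
  #1 SA[1]=1  'ababdd'
  #2 SA[2]=3  'abdd'
  #3 SA[3]=2  'babdd'
  #4 SA[4]=4  'bdd'
  #5 SA[5]=6  'd'
  #6 SA[6]=5  'dd'

[0, 1, 3, 2, 4, 6, 5]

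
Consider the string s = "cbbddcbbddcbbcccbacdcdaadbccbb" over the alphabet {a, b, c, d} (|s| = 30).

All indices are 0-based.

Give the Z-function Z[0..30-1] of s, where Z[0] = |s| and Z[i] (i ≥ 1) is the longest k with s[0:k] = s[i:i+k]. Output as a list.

Z[0]=30
i=1: i≥r, start 0; Z[1]=0
i=2: i≥r, start 0; Z[2]=0
i=3: i≥r, start 0; Z[3]=0
i=4: i≥r, start 0; Z[4]=0
i=5: i≥r, start 0; Z[5]=8 scan→box=[5,13)
i=6: min(r-i=7, Z[1]=0)=0; Z[6]=0
i=7: min(r-i=6, Z[2]=0)=0; Z[7]=0
i=8: min(r-i=5, Z[3]=0)=0; Z[8]=0
i=9: min(r-i=4, Z[4]=0)=0; Z[9]=0
i=10: min(r-i=3, Z[5]=8)=3; Z[10]=3
i=11: min(r-i=2, Z[6]=0)=0; Z[11]=0
i=12: min(r-i=1, Z[7]=0)=0; Z[12]=0
i=13: i≥r, start 0; Z[13]=1 scan→box=[13,14)
i=14: i≥r, start 0; Z[14]=1 scan→box=[14,15)
i=15: i≥r, start 0; Z[15]=2 scan→box=[15,17)
i=16: min(r-i=1, Z[1]=0)=0; Z[16]=0
i=17: i≥r, start 0; Z[17]=0
i=18: i≥r, start 0; Z[18]=1 scan→box=[18,19)
i=19: i≥r, start 0; Z[19]=0
i=20: i≥r, start 0; Z[20]=1 scan→box=[20,21)
i=21: i≥r, start 0; Z[21]=0
i=22: i≥r, start 0; Z[22]=0
i=23: i≥r, start 0; Z[23]=0
i=24: i≥r, start 0; Z[24]=0
i=25: i≥r, start 0; Z[25]=0
i=26: i≥r, start 0; Z[26]=1 scan→box=[26,27)
i=27: i≥r, start 0; Z[27]=3 scan→box=[27,30)
i=28: min(r-i=2, Z[1]=0)=0; Z[28]=0
i=29: min(r-i=1, Z[2]=0)=0; Z[29]=0

[30, 0, 0, 0, 0, 8, 0, 0, 0, 0, 3, 0, 0, 1, 1, 2, 0, 0, 1, 0, 1, 0, 0, 0, 0, 0, 1, 3, 0, 0]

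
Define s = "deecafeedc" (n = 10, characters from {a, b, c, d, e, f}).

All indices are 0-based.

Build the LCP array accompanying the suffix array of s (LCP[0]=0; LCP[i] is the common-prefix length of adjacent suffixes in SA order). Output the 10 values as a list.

rank→(start, suffix):
  0 → (4, 'afeedc')
  1 → (9, 'c')
  2 → (3, 'cafeedc')
  3 → (8, 'dc')
  4 → (0, 'deecafeedc')
  5 → (2, 'ecafeedc')
  6 → (7, 'edc')
  7 → (1, 'eecafeedc')
  8 → (6, 'eedc')
  9 → (5, 'feedc')

SA = [4, 9, 3, 8, 0, 2, 7, 1, 6, 5]
rank  pair      lcp
   1  s[4:],s[9:]  0  ''
   2  s[9:],s[3:]  1  'c'
   3  s[3:],s[8:]  0  ''
   4  s[8:],s[0:]  1  'd'
   5  s[0:],s[2:]  0  ''
   6  s[2:],s[7:]  1  'e'
   7  s[7:],s[1:]  1  'e'
   8  s[1:],s[6:]  2  'ee'
   9  s[6:],s[5:]  0  ''

[0, 0, 1, 0, 1, 0, 1, 1, 2, 0]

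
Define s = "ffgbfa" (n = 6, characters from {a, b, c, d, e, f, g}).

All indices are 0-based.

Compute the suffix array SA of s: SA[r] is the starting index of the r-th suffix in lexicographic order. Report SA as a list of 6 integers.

sorted suffixes:
  #0 SA[0]=5  'a'
  #1 SA[1]=3  'bfa'
  #2 SA[2]=4  'fa'
  #3 SA[3]=0  'ffgbfa'
  #4 SA[4]=1  'fgbfa'
  #5 SA[5]=2  'gbfa'

[5, 3, 4, 0, 1, 2]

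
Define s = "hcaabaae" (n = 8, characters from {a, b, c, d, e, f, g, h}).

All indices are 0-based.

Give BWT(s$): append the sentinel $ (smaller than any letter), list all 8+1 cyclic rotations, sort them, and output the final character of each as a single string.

ecbaaaha$

rank  rotation   last
    0  $hcaabaae  e
    1  aabaae$hc  c
    2  aae$hcaab  b
    3  abaae$hca  a
    4  ae$hcaaba  a
    5  baae$hcaa  a
    6  caabaae$h  h
    7  e$hcaabaa  a
    8  hcaabaae$  $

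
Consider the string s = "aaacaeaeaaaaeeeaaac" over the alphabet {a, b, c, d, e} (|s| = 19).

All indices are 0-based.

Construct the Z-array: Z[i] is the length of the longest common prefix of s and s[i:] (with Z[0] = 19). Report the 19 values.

[19, 2, 1, 0, 1, 0, 1, 0, 3, 3, 2, 1, 0, 0, 0, 4, 2, 1, 0]

Z[0]=19
i=1: i≥r, start 0; Z[1]=2 scan→box=[1,3)
i=2: min(r-i=1, Z[1]=2)=1; Z[2]=1
i=3: i≥r, start 0; Z[3]=0
i=4: i≥r, start 0; Z[4]=1 scan→box=[4,5)
i=5: i≥r, start 0; Z[5]=0
i=6: i≥r, start 0; Z[6]=1 scan→box=[6,7)
i=7: i≥r, start 0; Z[7]=0
i=8: i≥r, start 0; Z[8]=3 scan→box=[8,11)
i=9: min(r-i=2, Z[1]=2)=2; Z[9]=3 scan→box=[9,12)
i=10: min(r-i=2, Z[1]=2)=2; Z[10]=2
i=11: min(r-i=1, Z[2]=1)=1; Z[11]=1
i=12: i≥r, start 0; Z[12]=0
i=13: i≥r, start 0; Z[13]=0
i=14: i≥r, start 0; Z[14]=0
i=15: i≥r, start 0; Z[15]=4 scan→box=[15,19)
i=16: min(r-i=3, Z[1]=2)=2; Z[16]=2
i=17: min(r-i=2, Z[2]=1)=1; Z[17]=1
i=18: min(r-i=1, Z[3]=0)=0; Z[18]=0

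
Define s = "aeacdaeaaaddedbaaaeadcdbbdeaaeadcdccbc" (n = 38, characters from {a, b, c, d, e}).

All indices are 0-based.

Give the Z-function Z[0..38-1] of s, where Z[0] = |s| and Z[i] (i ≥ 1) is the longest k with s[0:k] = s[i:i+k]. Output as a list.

[38, 0, 1, 0, 0, 3, 0, 1, 1, 1, 0, 0, 0, 0, 0, 1, 1, 3, 0, 1, 0, 0, 0, 0, 0, 0, 0, 1, 3, 0, 1, 0, 0, 0, 0, 0, 0, 0]

Z[0]=38
i=1: fresh scan; Z[1]=0
i=2: fresh scan; Z[2]=1 extend→box=[2,3)
i=3: fresh scan; Z[3]=0
i=4: fresh scan; Z[4]=0
i=5: fresh scan; Z[5]=3 extend→box=[5,8)
i=6: min(r-i=2, Z[1]=0)=0; Z[6]=0
i=7: min(r-i=1, Z[2]=1)=1; Z[7]=1
i=8: fresh scan; Z[8]=1 extend→box=[8,9)
i=9: fresh scan; Z[9]=1 extend→box=[9,10)
i=10: fresh scan; Z[10]=0
i=11: fresh scan; Z[11]=0
i=12: fresh scan; Z[12]=0
i=13: fresh scan; Z[13]=0
i=14: fresh scan; Z[14]=0
i=15: fresh scan; Z[15]=1 extend→box=[15,16)
i=16: fresh scan; Z[16]=1 extend→box=[16,17)
i=17: fresh scan; Z[17]=3 extend→box=[17,20)
i=18: min(r-i=2, Z[1]=0)=0; Z[18]=0
i=19: min(r-i=1, Z[2]=1)=1; Z[19]=1
i=20: fresh scan; Z[20]=0
i=21: fresh scan; Z[21]=0
i=22: fresh scan; Z[22]=0
i=23: fresh scan; Z[23]=0
i=24: fresh scan; Z[24]=0
i=25: fresh scan; Z[25]=0
i=26: fresh scan; Z[26]=0
i=27: fresh scan; Z[27]=1 extend→box=[27,28)
i=28: fresh scan; Z[28]=3 extend→box=[28,31)
i=29: min(r-i=2, Z[1]=0)=0; Z[29]=0
i=30: min(r-i=1, Z[2]=1)=1; Z[30]=1
i=31: fresh scan; Z[31]=0
i=32: fresh scan; Z[32]=0
i=33: fresh scan; Z[33]=0
i=34: fresh scan; Z[34]=0
i=35: fresh scan; Z[35]=0
i=36: fresh scan; Z[36]=0
i=37: fresh scan; Z[37]=0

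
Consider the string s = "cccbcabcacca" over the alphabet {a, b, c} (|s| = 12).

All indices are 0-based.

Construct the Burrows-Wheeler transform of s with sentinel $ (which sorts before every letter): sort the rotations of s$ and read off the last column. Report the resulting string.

rank  rotation       last
    0  $cccbcabcacca  a
    1  a$cccbcabcacc  c
    2  abcacca$cccbc  c
    3  acca$cccbcabc  c
    4  bcabcacca$ccc  c
    5  bcacca$cccbca  a
    6  ca$cccbcabcac  c
    7  cabcacca$cccb  b
    8  cacca$cccbcab  b
    9  cbcabcacca$cc  c
   10  cca$cccbcabca  a
   11  ccbcabcacca$c  c
   12  cccbcabcacca$  $

accccacbbcac$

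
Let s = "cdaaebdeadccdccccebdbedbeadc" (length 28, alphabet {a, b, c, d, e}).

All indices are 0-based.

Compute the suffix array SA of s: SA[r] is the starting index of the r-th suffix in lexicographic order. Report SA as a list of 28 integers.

[2, 25, 8, 3, 18, 5, 23, 20, 27, 13, 14, 10, 15, 0, 11, 16, 1, 22, 19, 26, 12, 9, 6, 24, 7, 17, 4, 21]

sorted suffixes:
  #0 SA[0]=2  'aaebdeadccdccccebdbedbeadc'
  #1 SA[1]=25  'adc'
  #2 SA[2]=8  'adccdccccebdbedbeadc'
  #3 SA[3]=3  'aebdeadccdccccebdbedbeadc'
  #4 SA[4]=18  'bdbedbeadc'
  #5 SA[5]=5  'bdeadccdccccebdbedbeadc'
  #6 SA[6]=23  'beadc'
  #7 SA[7]=20  'bedbeadc'
  #8 SA[8]=27  'c'
  #9 SA[9]=13  'ccccebdbedbeadc'
  #10 SA[10]=14  'cccebdbedbeadc'
  #11 SA[11]=10  'ccdccccebdbedbeadc'
  #12 SA[12]=15  'ccebdbedbeadc'
  #13 SA[13]=0  'cdaaebdeadccdccccebdbedbeadc'
  #14 SA[14]=11  'cdccccebdbedbeadc'
  #15 SA[15]=16  'cebdbedbeadc'
  #16 SA[16]=1  'daaebdeadccdccccebdbedbeadc'
  #17 SA[17]=22  'dbeadc'
  #18 SA[18]=19  'dbedbeadc'
  #19 SA[19]=26  'dc'
  #20 SA[20]=12  'dccccebdbedbeadc'
  #21 SA[21]=9  'dccdccccebdbedbeadc'
  #22 SA[22]=6  'deadccdccccebdbedbeadc'
  #23 SA[23]=24  'eadc'
  #24 SA[24]=7  'eadccdccccebdbedbeadc'
  #25 SA[25]=17  'ebdbedbeadc'
  #26 SA[26]=4  'ebdeadccdccccebdbedbeadc'
  #27 SA[27]=21  'edbeadc'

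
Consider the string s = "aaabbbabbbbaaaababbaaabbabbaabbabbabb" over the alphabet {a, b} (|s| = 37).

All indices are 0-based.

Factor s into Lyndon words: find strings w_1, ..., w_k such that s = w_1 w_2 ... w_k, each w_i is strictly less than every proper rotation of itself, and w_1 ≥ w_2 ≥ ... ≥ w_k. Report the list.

["aaabbbabbbb", "aaaababbaaabbabbaabbabbabb"]

emit factor 1: 'aaabbbabbbb' (i=0, period=11)
emit factor 2: 'aaaababbaaabbabbaabbabbabb' (i=11, period=26)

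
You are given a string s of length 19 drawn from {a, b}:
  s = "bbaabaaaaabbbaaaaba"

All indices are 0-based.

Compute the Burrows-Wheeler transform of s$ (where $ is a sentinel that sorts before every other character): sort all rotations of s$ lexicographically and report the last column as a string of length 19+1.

abbbaaaabaaaaaabbb$a

rank  rotation              last
    0  $bbaabaaaaabbbaaaaba  a
    1  a$bbaabaaaaabbbaaaab  b
    2  aaaaabbbaaaaba$bbaab  b
    3  aaaaba$bbaabaaaaabbb  b
    4  aaaabbbaaaaba$bbaaba  a
    5  aaaba$bbaabaaaaabbba  a
    6  aaabbbaaaaba$bbaabaa  a
    7  aaba$bbaabaaaaabbbaa  a
    8  aabaaaaabbbaaaaba$bb  b
    9  aabbbaaaaba$bbaabaaa  a
   10  aba$bbaabaaaaabbbaaa  a
   11  abaaaaabbbaaaaba$bba  a
   12  abbbaaaaba$bbaabaaaa  a
   13  ba$bbaabaaaaabbbaaaa  a
   14  baaaaabbbaaaaba$bbaa  a
   15  baaaaba$bbaabaaaaabb  b
   16  baabaaaaabbbaaaaba$b  b
   17  bbaaaaba$bbaabaaaaab  b
   18  bbaabaaaaabbbaaaaba$  $
   19  bbbaaaaba$bbaabaaaaa  a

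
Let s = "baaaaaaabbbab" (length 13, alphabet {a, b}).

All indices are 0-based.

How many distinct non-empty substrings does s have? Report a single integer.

62

rank | idx | suffix
   0 |   1 | aaaaaaabbbab
   1 |   2 | aaaaaabbbab
   2 |   3 | aaaaabbbab
   3 |   4 | aaaabbbab
   4 |   5 | aaabbbab
   5 |   6 | aabbbab
   6 |  11 | ab
   7 |   7 | abbbab
   8 |  12 | b
   9 |   0 | baaaaaaabbbab
  10 |  10 | bab
  11 |   9 | bbab
  12 |   8 | bbbab

SA = [1, 2, 3, 4, 5, 6, 11, 7, 12, 0, 10, 9, 8]
i: (SA[i-1],SA[i]) lcp shared
  1: (1,2) 6 'aaaaaa'
  2: (2,3) 5 'aaaaa'
  3: (3,4) 4 'aaaa'
  4: (4,5) 3 'aaa'
  5: (5,6) 2 'aa'
  6: (6,11) 1 'a'
  7: (11,7) 2 'ab'
  8: (7,12) 0 ''
  9: (12,0) 1 'b'
  10: (0,10) 2 'ba'
  11: (10,9) 1 'b'
  12: (9,8) 2 'bb'

n(n+1)/2 = 13·14/2 = 91
Σ LCP = 0 + 6 + 5 + 4 + 3 + 2 + 1 + 2 + 0 + 1 + 2 + 1 + 2 = 29
distinct = 91 − 29 = 62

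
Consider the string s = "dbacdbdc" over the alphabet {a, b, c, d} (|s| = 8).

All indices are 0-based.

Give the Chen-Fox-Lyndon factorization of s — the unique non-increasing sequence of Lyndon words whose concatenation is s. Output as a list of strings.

["d", "b", "acdbdc"]

emit factor 1: 'd' (i=0, period=1)
emit factor 2: 'b' (i=1, period=1)
emit factor 3: 'acdbdc' (i=2, period=6)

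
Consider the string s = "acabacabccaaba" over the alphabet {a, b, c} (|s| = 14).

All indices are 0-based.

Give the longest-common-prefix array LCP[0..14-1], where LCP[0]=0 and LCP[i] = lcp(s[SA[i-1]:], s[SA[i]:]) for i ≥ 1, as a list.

[0, 1, 1, 3, 2, 1, 4, 0, 2, 1, 0, 2, 3, 1]

sorted suffixes:
  #0 SA[0]=13  'a'
  #1 SA[1]=10  'aaba'
  #2 SA[2]=11  'aba'
  #3 SA[3]=2  'abacabccaaba'
  #4 SA[4]=6  'abccaaba'
  #5 SA[5]=0  'acabacabccaaba'
  #6 SA[6]=4  'acabccaaba'
  #7 SA[7]=12  'ba'
  #8 SA[8]=3  'bacabccaaba'
  #9 SA[9]=7  'bccaaba'
  #10 SA[10]=9  'caaba'
  #11 SA[11]=1  'cabacabccaaba'
  #12 SA[12]=5  'cabccaaba'
  #13 SA[13]=8  'ccaaba'

SA = [13, 10, 11, 2, 6, 0, 4, 12, 3, 7, 9, 1, 5, 8]
i: (SA[i-1],SA[i]) lcp shared
  1: (13,10) 1 'a'
  2: (10,11) 1 'a'
  3: (11,2) 3 'aba'
  4: (2,6) 2 'ab'
  5: (6,0) 1 'a'
  6: (0,4) 4 'acab'
  7: (4,12) 0 ''
  8: (12,3) 2 'ba'
  9: (3,7) 1 'b'
  10: (7,9) 0 ''
  11: (9,1) 2 'ca'
  12: (1,5) 3 'cab'
  13: (5,8) 1 'c'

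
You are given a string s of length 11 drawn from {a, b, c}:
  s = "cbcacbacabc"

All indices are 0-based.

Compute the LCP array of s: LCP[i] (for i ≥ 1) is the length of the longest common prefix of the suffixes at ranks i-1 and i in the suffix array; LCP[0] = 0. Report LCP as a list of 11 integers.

sorted suffixes:
  #0 SA[0]=8  'abc'
  #1 SA[1]=6  'acabc'
  #2 SA[2]=3  'acbacabc'
  #3 SA[3]=5  'bacabc'
  #4 SA[4]=9  'bc'
  #5 SA[5]=1  'bcacbacabc'
  #6 SA[6]=10  'c'
  #7 SA[7]=7  'cabc'
  #8 SA[8]=2  'cacbacabc'
  #9 SA[9]=4  'cbacabc'
  #10 SA[10]=0  'cbcacbacabc'

SA = [8, 6, 3, 5, 9, 1, 10, 7, 2, 4, 0]
rank  pair      lcp
   1  s[8:],s[6:]  1  'a'
   2  s[6:],s[3:]  2  'ac'
   3  s[3:],s[5:]  0  ''
   4  s[5:],s[9:]  1  'b'
   5  s[9:],s[1:]  2  'bc'
   6  s[1:],s[10:]  0  ''
   7  s[10:],s[7:]  1  'c'
   8  s[7:],s[2:]  2  'ca'
   9  s[2:],s[4:]  1  'c'
  10  s[4:],s[0:]  2  'cb'

[0, 1, 2, 0, 1, 2, 0, 1, 2, 1, 2]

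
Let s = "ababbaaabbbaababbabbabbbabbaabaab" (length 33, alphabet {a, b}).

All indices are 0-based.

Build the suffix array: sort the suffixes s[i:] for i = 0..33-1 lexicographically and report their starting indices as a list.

rank→(start, suffix):
  0 → (5, 'aaabbbaababbabbabbbabbaabaab')
  1 → (30, 'aab')
  2 → (27, 'aabaab')
  3 → (11, 'aababbabbabbbabbaabaab')
  4 → (6, 'aabbbaababbabbabbbabbaabaab')
  5 → (31, 'ab')
  6 → (28, 'abaab')
  7 → (0, 'ababbaaabbbaababbabbabbbabbaabaab')
  8 → (12, 'ababbabbabbbabbaabaab')
  9 → (2, 'abbaaabbbaababbabbabbbabbaabaab')
  10 → (24, 'abbaabaab')
  11 → (14, 'abbabbabbbabbaabaab')
  12 → (17, 'abbabbbabbaabaab')
  13 → (7, 'abbbaababbabbabbbabbaabaab')
  14 → (20, 'abbbabbaabaab')
  15 → (32, 'b')
  16 → (4, 'baaabbbaababbabbabbbabbaabaab')
  17 → (29, 'baab')
  18 → (26, 'baabaab')
  19 → (10, 'baababbabbabbbabbaabaab')
  20 → (1, 'babbaaabbbaababbabbabbbabbaabaab')
  21 → (23, 'babbaabaab')
  22 → (13, 'babbabbabbbabbaabaab')
  23 → (16, 'babbabbbabbaabaab')
  24 → (19, 'babbbabbaabaab')
  25 → (3, 'bbaaabbbaababbabbabbbabbaabaab')
  26 → (25, 'bbaabaab')
  27 → (9, 'bbaababbabbabbbabbaabaab')
  28 → (22, 'bbabbaabaab')
  29 → (15, 'bbabbabbbabbaabaab')
  30 → (18, 'bbabbbabbaabaab')
  31 → (8, 'bbbaababbabbabbbabbaabaab')
  32 → (21, 'bbbabbaabaab')

[5, 30, 27, 11, 6, 31, 28, 0, 12, 2, 24, 14, 17, 7, 20, 32, 4, 29, 26, 10, 1, 23, 13, 16, 19, 3, 25, 9, 22, 15, 18, 8, 21]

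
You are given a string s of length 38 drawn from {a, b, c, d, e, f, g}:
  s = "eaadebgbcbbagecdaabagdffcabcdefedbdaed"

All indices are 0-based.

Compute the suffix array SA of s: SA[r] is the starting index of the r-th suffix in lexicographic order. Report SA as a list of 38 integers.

rank→(start, suffix):
  0 → (16, 'aabagdffcabcdefedbdaed')
  1 → (1, 'aadebgbcbbagecdaabagdffcabcdefedbdaed')
  2 → (17, 'abagdffcabcdefedbdaed')
  3 → (25, 'abcdefedbdaed')
  4 → (2, 'adebgbcbbagecdaabagdffcabcdefedbdaed')
  5 → (35, 'aed')
  6 → (19, 'agdffcabcdefedbdaed')
  7 → (11, 'agecdaabagdffcabcdefedbdaed')
  8 → (18, 'bagdffcabcdefedbdaed')
  9 → (10, 'bagecdaabagdffcabcdefedbdaed')
  10 → (9, 'bbagecdaabagdffcabcdefedbdaed')
  11 → (7, 'bcbbagecdaabagdffcabcdefedbdaed')
  12 → (26, 'bcdefedbdaed')
  13 → (33, 'bdaed')
  14 → (5, 'bgbcbbagecdaabagdffcabcdefedbdaed')
  15 → (24, 'cabcdefedbdaed')
  16 → (8, 'cbbagecdaabagdffcabcdefedbdaed')
  17 → (14, 'cdaabagdffcabcdefedbdaed')
  18 → (27, 'cdefedbdaed')
  19 → (37, 'd')
  20 → (15, 'daabagdffcabcdefedbdaed')
  21 → (34, 'daed')
  22 → (32, 'dbdaed')
  23 → (3, 'debgbcbbagecdaabagdffcabcdefedbdaed')
  24 → (28, 'defedbdaed')
  25 → (21, 'dffcabcdefedbdaed')
  26 → (0, 'eaadebgbcbbagecdaabagdffcabcdefedbdaed')
  27 → (4, 'ebgbcbbagecdaabagdffcabcdefedbdaed')
  28 → (13, 'ecdaabagdffcabcdefedbdaed')
  29 → (36, 'ed')
  30 → (31, 'edbdaed')
  31 → (29, 'efedbdaed')
  32 → (23, 'fcabcdefedbdaed')
  33 → (30, 'fedbdaed')
  34 → (22, 'ffcabcdefedbdaed')
  35 → (6, 'gbcbbagecdaabagdffcabcdefedbdaed')
  36 → (20, 'gdffcabcdefedbdaed')
  37 → (12, 'gecdaabagdffcabcdefedbdaed')

[16, 1, 17, 25, 2, 35, 19, 11, 18, 10, 9, 7, 26, 33, 5, 24, 8, 14, 27, 37, 15, 34, 32, 3, 28, 21, 0, 4, 13, 36, 31, 29, 23, 30, 22, 6, 20, 12]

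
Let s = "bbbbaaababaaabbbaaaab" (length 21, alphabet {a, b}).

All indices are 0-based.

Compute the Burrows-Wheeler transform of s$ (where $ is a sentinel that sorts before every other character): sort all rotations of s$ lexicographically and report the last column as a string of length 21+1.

bbabbaaaabaaabbaabbab$

rank  rotation                last
    0  $bbbbaaababaaabbbaaaab  b
    1  aaaab$bbbbaaababaaabbb  b
    2  aaab$bbbbaaababaaabbba  a
    3  aaababaaabbbaaaab$bbbb  b
    4  aaabbbaaaab$bbbbaaabab  b
    5  aab$bbbbaaababaaabbbaa  a
    6  aababaaabbbaaaab$bbbba  a
    7  aabbbaaaab$bbbbaaababa  a
    8  ab$bbbbaaababaaabbbaaa  a
    9  abaaabbbaaaab$bbbbaaab  b
   10  ababaaabbbaaaab$bbbbaa  a
   11  abbbaaaab$bbbbaaababaa  a
   12  b$bbbbaaababaaabbbaaaa  a
   13  baaaab$bbbbaaababaaabb  b
   14  baaababaaabbbaaaab$bbb  b
   15  baaabbbaaaab$bbbbaaaba  a
   16  babaaabbbaaaab$bbbbaaa  a
   17  bbaaaab$bbbbaaababaaab  b
   18  bbaaababaaabbbaaaab$bb  b
   19  bbbaaaab$bbbbaaababaaa  a
   20  bbbaaababaaabbbaaaab$b  b
   21  bbbbaaababaaabbbaaaab$  $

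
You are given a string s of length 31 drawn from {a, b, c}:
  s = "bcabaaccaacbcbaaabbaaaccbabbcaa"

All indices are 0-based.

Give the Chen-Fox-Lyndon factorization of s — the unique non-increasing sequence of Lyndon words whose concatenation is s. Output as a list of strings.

emit factor 1: 'bc' (i=0, period=2)
emit factor 2: 'ab' (i=2, period=2)
emit factor 3: 'aacc' (i=4, period=4)
emit factor 4: 'aacbcb' (i=8, period=6)
emit factor 5: 'aaabbaaaccbabbc' (i=14, period=15)
emit factor 6: 'a' (i=29, period=1)
emit factor 7: 'a' (i=30, period=1)

["bc", "ab", "aacc", "aacbcb", "aaabbaaaccbabbc", "a", "a"]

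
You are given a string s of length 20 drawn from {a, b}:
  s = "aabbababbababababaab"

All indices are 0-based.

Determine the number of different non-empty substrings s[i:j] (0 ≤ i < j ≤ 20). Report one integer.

rank | idx | suffix
   0 |  17 | aab
   1 |   0 | aabbababbababababaab
   2 |  18 | ab
   3 |  15 | abaab
   4 |  13 | ababaab
   5 |  11 | abababaab
   6 |   9 | ababababaab
   7 |   4 | ababbababababaab
   8 |   6 | abbababababaab
   9 |   1 | abbababbababababaab
  10 |  19 | b
  11 |  16 | baab
  12 |  14 | babaab
  13 |  12 | bababaab
  14 |  10 | babababaab
  15 |   8 | bababababaab
  16 |   3 | bababbababababaab
  17 |   5 | babbababababaab
  18 |   7 | bbababababaab
  19 |   2 | bbababbababababaab

SA = [17, 0, 18, 15, 13, 11, 9, 4, 6, 1, 19, 16, 14, 12, 10, 8, 3, 5, 7, 2]
[i] adj suffixes → lcp
  [1] 17/0 → 3 ('aab')
  [2] 0/18 → 1 ('a')
  [3] 18/15 → 2 ('ab')
  [4] 15/13 → 3 ('aba')
  [5] 13/11 → 5 ('ababa')
  [6] 11/9 → 7 ('abababa')
  [7] 9/4 → 4 ('abab')
  [8] 4/6 → 2 ('ab')
  [9] 6/1 → 7 ('abbabab')
  [10] 1/19 → 0 ('')
  [11] 19/16 → 1 ('b')
  [12] 16/14 → 2 ('ba')
  [13] 14/12 → 4 ('baba')
  [14] 12/10 → 6 ('bababa')
  [15] 10/8 → 8 ('babababa')
  [16] 8/3 → 5 ('babab')
  [17] 3/5 → 3 ('bab')
  [18] 5/7 → 1 ('b')
  [19] 7/2 → 6 ('bbabab')

n(n+1)/2 = 20·21/2 = 210
Σ LCP = 0 + 3 + 1 + 2 + 3 + 5 + 7 + 4 + 2 + 7 + 0 + 1 + 2 + 4 + 6 + 8 + 5 + 3 + 1 + 6 = 70
distinct = 210 − 70 = 140

140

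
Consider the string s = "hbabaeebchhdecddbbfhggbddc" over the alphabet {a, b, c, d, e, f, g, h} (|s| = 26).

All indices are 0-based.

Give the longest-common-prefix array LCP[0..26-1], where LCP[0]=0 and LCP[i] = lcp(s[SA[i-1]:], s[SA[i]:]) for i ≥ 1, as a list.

rank | idx | suffix
   0 |   2 | abaeebchhdecddbbfhggbddc
   1 |   4 | aeebchhdecddbbfhggbddc
   2 |   1 | babaeebchhdecddbbfhggbddc
   3 |   3 | baeebchhdecddbbfhggbddc
   4 |  16 | bbfhggbddc
   5 |   7 | bchhdecddbbfhggbddc
   6 |  22 | bddc
   7 |  17 | bfhggbddc
   8 |  25 | c
   9 |  13 | cddbbfhggbddc
  10 |   8 | chhdecddbbfhggbddc
  11 |  15 | dbbfhggbddc
  12 |  24 | dc
  13 |  14 | ddbbfhggbddc
  14 |  23 | ddc
  15 |  11 | decddbbfhggbddc
  16 |   6 | ebchhdecddbbfhggbddc
  17 |  12 | ecddbbfhggbddc
  18 |   5 | eebchhdecddbbfhggbddc
  19 |  18 | fhggbddc
  20 |  21 | gbddc
  21 |  20 | ggbddc
  22 |   0 | hbabaeebchhdecddbbfhggbddc
  23 |  10 | hdecddbbfhggbddc
  24 |  19 | hggbddc
  25 |   9 | hhdecddbbfhggbddc

SA = [2, 4, 1, 3, 16, 7, 22, 17, 25, 13, 8, 15, 24, 14, 23, 11, 6, 12, 5, 18, 21, 20, 0, 10, 19, 9]
i: (SA[i-1],SA[i]) lcp shared
  1: (2,4) 1 'a'
  2: (4,1) 0 ''
  3: (1,3) 2 'ba'
  4: (3,16) 1 'b'
  5: (16,7) 1 'b'
  6: (7,22) 1 'b'
  7: (22,17) 1 'b'
  8: (17,25) 0 ''
  9: (25,13) 1 'c'
  10: (13,8) 1 'c'
  11: (8,15) 0 ''
  12: (15,24) 1 'd'
  13: (24,14) 1 'd'
  14: (14,23) 2 'dd'
  15: (23,11) 1 'd'
  16: (11,6) 0 ''
  17: (6,12) 1 'e'
  18: (12,5) 1 'e'
  19: (5,18) 0 ''
  20: (18,21) 0 ''
  21: (21,20) 1 'g'
  22: (20,0) 0 ''
  23: (0,10) 1 'h'
  24: (10,19) 1 'h'
  25: (19,9) 1 'h'

[0, 1, 0, 2, 1, 1, 1, 1, 0, 1, 1, 0, 1, 1, 2, 1, 0, 1, 1, 0, 0, 1, 0, 1, 1, 1]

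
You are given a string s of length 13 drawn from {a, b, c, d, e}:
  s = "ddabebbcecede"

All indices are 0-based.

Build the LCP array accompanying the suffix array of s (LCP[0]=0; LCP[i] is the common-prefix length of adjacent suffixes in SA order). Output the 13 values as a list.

[0, 0, 1, 1, 0, 2, 0, 1, 1, 0, 1, 1, 1]

rank | idx | suffix
   0 |   2 | abebbcecede
   1 |   5 | bbcecede
   2 |   6 | bcecede
   3 |   3 | bebbcecede
   4 |   7 | cecede
   5 |   9 | cede
   6 |   1 | dabebbcecede
   7 |   0 | ddabebbcecede
   8 |  11 | de
   9 |  12 | e
  10 |   4 | ebbcecede
  11 |   8 | ecede
  12 |  10 | ede

SA = [2, 5, 6, 3, 7, 9, 1, 0, 11, 12, 4, 8, 10]
rank  pair      lcp
   1  s[2:],s[5:]  0  ''
   2  s[5:],s[6:]  1  'b'
   3  s[6:],s[3:]  1  'b'
   4  s[3:],s[7:]  0  ''
   5  s[7:],s[9:]  2  'ce'
   6  s[9:],s[1:]  0  ''
   7  s[1:],s[0:]  1  'd'
   8  s[0:],s[11:]  1  'd'
   9  s[11:],s[12:]  0  ''
  10  s[12:],s[4:]  1  'e'
  11  s[4:],s[8:]  1  'e'
  12  s[8:],s[10:]  1  'e'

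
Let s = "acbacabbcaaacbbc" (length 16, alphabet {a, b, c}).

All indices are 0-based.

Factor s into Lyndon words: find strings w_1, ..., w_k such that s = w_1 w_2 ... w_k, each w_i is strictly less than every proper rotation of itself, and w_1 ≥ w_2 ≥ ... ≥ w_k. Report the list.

["acb", "ac", "abbc", "aaacbbc"]

emit factor 1: 'acb' (i=0, period=3)
emit factor 2: 'ac' (i=3, period=2)
emit factor 3: 'abbc' (i=5, period=4)
emit factor 4: 'aaacbbc' (i=9, period=7)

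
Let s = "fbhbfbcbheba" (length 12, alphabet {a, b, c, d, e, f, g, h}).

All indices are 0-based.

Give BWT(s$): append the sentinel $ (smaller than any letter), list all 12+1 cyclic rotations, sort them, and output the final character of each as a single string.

abefhfcbhb$bb

rank  rotation       last
    0  $fbhbfbcbheba  a
    1  a$fbhbfbcbheb  b
    2  ba$fbhbfbcbhe  e
    3  bcbheba$fbhbf  f
    4  bfbcbheba$fbh  h
    5  bhbfbcbheba$f  f
    6  bheba$fbhbfbc  c
    7  cbheba$fbhbfb  b
    8  eba$fbhbfbcbh  h
    9  fbcbheba$fbhb  b
   10  fbhbfbcbheba$  $
   11  hbfbcbheba$fb  b
   12  heba$fbhbfbcb  b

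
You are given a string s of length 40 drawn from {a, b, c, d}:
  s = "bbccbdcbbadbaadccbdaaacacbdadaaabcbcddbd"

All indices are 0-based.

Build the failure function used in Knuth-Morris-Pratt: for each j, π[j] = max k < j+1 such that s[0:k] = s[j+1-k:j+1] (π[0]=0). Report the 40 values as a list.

[0, 1, 0, 0, 1, 0, 0, 1, 2, 0, 0, 1, 0, 0, 0, 0, 0, 1, 0, 0, 0, 0, 0, 0, 0, 1, 0, 0, 0, 0, 0, 0, 1, 0, 1, 0, 0, 0, 1, 0]

π[0] = 0
j=1 s[j]='b': π[1]=1 (border 'b')
j=2 s[j]='c': k: 1→0; π[2]=0 (border '')
j=3 s[j]='c': π[3]=0 (border '')
j=4 s[j]='b': π[4]=1 (border 'b')
j=5 s[j]='d': k: 1→0; π[5]=0 (border '')
j=6 s[j]='c': π[6]=0 (border '')
j=7 s[j]='b': π[7]=1 (border 'b')
j=8 s[j]='b': π[8]=2 (border 'bb')
j=9 s[j]='a': k: 2→1→0; π[9]=0 (border '')
j=10 s[j]='d': π[10]=0 (border '')
j=11 s[j]='b': π[11]=1 (border 'b')
j=12 s[j]='a': k: 1→0; π[12]=0 (border '')
j=13 s[j]='a': π[13]=0 (border '')
j=14 s[j]='d': π[14]=0 (border '')
j=15 s[j]='c': π[15]=0 (border '')
j=16 s[j]='c': π[16]=0 (border '')
j=17 s[j]='b': π[17]=1 (border 'b')
j=18 s[j]='d': k: 1→0; π[18]=0 (border '')
j=19 s[j]='a': π[19]=0 (border '')
j=20 s[j]='a': π[20]=0 (border '')
j=21 s[j]='a': π[21]=0 (border '')
j=22 s[j]='c': π[22]=0 (border '')
j=23 s[j]='a': π[23]=0 (border '')
j=24 s[j]='c': π[24]=0 (border '')
j=25 s[j]='b': π[25]=1 (border 'b')
j=26 s[j]='d': k: 1→0; π[26]=0 (border '')
j=27 s[j]='a': π[27]=0 (border '')
j=28 s[j]='d': π[28]=0 (border '')
j=29 s[j]='a': π[29]=0 (border '')
j=30 s[j]='a': π[30]=0 (border '')
j=31 s[j]='a': π[31]=0 (border '')
j=32 s[j]='b': π[32]=1 (border 'b')
j=33 s[j]='c': k: 1→0; π[33]=0 (border '')
j=34 s[j]='b': π[34]=1 (border 'b')
j=35 s[j]='c': k: 1→0; π[35]=0 (border '')
j=36 s[j]='d': π[36]=0 (border '')
j=37 s[j]='d': π[37]=0 (border '')
j=38 s[j]='b': π[38]=1 (border 'b')
j=39 s[j]='d': k: 1→0; π[39]=0 (border '')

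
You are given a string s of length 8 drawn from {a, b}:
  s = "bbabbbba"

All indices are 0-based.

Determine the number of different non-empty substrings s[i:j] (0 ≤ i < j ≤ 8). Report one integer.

24

sorted suffixes:
  #0 SA[0]=7  'a'
  #1 SA[1]=2  'abbbba'
  #2 SA[2]=6  'ba'
  #3 SA[3]=1  'babbbba'
  #4 SA[4]=5  'bba'
  #5 SA[5]=0  'bbabbbba'
  #6 SA[6]=4  'bbba'
  #7 SA[7]=3  'bbbba'

SA = [7, 2, 6, 1, 5, 0, 4, 3]
[i] adj suffixes → lcp
  [1] 7/2 → 1 ('a')
  [2] 2/6 → 0 ('')
  [3] 6/1 → 2 ('ba')
  [4] 1/5 → 1 ('b')
  [5] 5/0 → 3 ('bba')
  [6] 0/4 → 2 ('bb')
  [7] 4/3 → 3 ('bbb')

n(n+1)/2 = 8·9/2 = 36
Σ LCP = 0 + 1 + 0 + 2 + 1 + 3 + 2 + 3 = 12
distinct = 36 − 12 = 24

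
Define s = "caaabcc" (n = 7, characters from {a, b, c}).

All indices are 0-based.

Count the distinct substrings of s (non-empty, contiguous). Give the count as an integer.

sorted suffixes:
  #0 SA[0]=1  'aaabcc'
  #1 SA[1]=2  'aabcc'
  #2 SA[2]=3  'abcc'
  #3 SA[3]=4  'bcc'
  #4 SA[4]=6  'c'
  #5 SA[5]=0  'caaabcc'
  #6 SA[6]=5  'cc'

SA = [1, 2, 3, 4, 6, 0, 5]
i: (SA[i-1],SA[i]) lcp shared
  1: (1,2) 2 'aa'
  2: (2,3) 1 'a'
  3: (3,4) 0 ''
  4: (4,6) 0 ''
  5: (6,0) 1 'c'
  6: (0,5) 1 'c'

n(n+1)/2 = 7·8/2 = 28
Σ LCP = 0 + 2 + 1 + 0 + 0 + 1 + 1 = 5
distinct = 28 − 5 = 23

23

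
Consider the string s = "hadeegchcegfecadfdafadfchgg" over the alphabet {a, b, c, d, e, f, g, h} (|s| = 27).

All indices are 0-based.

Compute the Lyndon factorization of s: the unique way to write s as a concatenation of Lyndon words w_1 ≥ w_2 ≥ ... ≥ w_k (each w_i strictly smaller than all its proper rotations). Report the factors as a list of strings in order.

emit factor 1: 'h' (i=0, period=1)
emit factor 2: 'adeegchcegfecadfdafadfchgg' (i=1, period=26)

["h", "adeegchcegfecadfdafadfchgg"]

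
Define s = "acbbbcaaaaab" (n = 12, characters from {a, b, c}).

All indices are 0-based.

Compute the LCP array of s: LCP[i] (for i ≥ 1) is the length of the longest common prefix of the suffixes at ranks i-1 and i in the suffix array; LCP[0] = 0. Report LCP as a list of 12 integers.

[0, 4, 3, 2, 1, 1, 0, 1, 2, 1, 0, 1]

rank→(start, suffix):
  0 → (6, 'aaaaab')
  1 → (7, 'aaaab')
  2 → (8, 'aaab')
  3 → (9, 'aab')
  4 → (10, 'ab')
  5 → (0, 'acbbbcaaaaab')
  6 → (11, 'b')
  7 → (2, 'bbbcaaaaab')
  8 → (3, 'bbcaaaaab')
  9 → (4, 'bcaaaaab')
  10 → (5, 'caaaaab')
  11 → (1, 'cbbbcaaaaab')

SA = [6, 7, 8, 9, 10, 0, 11, 2, 3, 4, 5, 1]
rank  pair      lcp
   1  s[6:],s[7:]  4  'aaaa'
   2  s[7:],s[8:]  3  'aaa'
   3  s[8:],s[9:]  2  'aa'
   4  s[9:],s[10:]  1  'a'
   5  s[10:],s[0:]  1  'a'
   6  s[0:],s[11:]  0  ''
   7  s[11:],s[2:]  1  'b'
   8  s[2:],s[3:]  2  'bb'
   9  s[3:],s[4:]  1  'b'
  10  s[4:],s[5:]  0  ''
  11  s[5:],s[1:]  1  'c'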